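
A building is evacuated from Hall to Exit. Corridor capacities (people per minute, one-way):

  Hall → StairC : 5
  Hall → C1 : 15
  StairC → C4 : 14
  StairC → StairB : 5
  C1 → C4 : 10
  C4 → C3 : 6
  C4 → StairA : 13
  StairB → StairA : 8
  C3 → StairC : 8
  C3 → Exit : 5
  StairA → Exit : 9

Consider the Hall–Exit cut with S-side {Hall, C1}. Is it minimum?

No — its capacity is 15, but the minimum cut has capacity 14.

Given cut capacity: 5 + 10 = 15.
Augment Hall→StairC→C4→C3→Exit: bottleneck 5, flow now 5.
Augment Hall→C1→C4→StairA→Exit: bottleneck 9, flow now 14.
No augmenting path remains; maximum flow = 14.
In the residual graph, reachable from Hall: {Hall, StairC, C1, C4, StairB, C3, StairA}.
Min-cut edges: C3→Exit (5), StairA→Exit (9); capacity 5 + 9 = 14.
Cut capacity 15 exceeds the max flow 14, so it is not minimum.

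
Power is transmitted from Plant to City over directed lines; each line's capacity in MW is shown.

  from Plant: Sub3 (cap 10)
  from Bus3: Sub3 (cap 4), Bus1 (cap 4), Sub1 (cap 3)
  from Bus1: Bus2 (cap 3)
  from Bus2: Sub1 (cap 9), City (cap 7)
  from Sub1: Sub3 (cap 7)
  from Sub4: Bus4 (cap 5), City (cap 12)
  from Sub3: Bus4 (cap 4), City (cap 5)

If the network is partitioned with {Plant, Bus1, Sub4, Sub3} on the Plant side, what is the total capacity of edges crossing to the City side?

Edges leaving {Plant, Bus1, Sub4, Sub3}: Bus1→Bus2 (3), Sub4→Bus4 (5), Sub4→City (12), Sub3→Bus4 (4), Sub3→City (5).
Cut capacity = 3 + 5 + 12 + 4 + 5 = 29.

29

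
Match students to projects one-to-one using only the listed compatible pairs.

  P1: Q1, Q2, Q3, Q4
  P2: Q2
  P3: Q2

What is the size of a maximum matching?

2

Unit-capacity flow: source→left, listed edges, right→sink; max matching = max flow.
Augmenting path P1→Q1 (+1); matched 1.
Augmenting path P2→Q2 (+1); matched 2.
No augmenting path remains; maximum matching = 2.
König certificate: {P1, Q2} is a vertex cover of size 2 (every listed pair touches it), so no matching can be larger.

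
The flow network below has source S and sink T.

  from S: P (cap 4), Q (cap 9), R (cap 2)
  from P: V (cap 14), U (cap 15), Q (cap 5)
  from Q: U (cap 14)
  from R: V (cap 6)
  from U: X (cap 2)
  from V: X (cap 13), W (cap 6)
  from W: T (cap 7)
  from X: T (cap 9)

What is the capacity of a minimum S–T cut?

8

Augment S→P→U→X→T: bottleneck 2, flow now 2.
Augment S→P→V→W→T: bottleneck 2, flow now 4.
Augment S→R→V→W→T: bottleneck 2, flow now 6.
Augment S→Q→U→P→V→W→T: bottleneck 2, flow now 8. (uses reverse residual edge)
No augmenting path remains; maximum flow = 8.
By max-flow min-cut, the minimum cut capacity equals the max flow.
In the residual graph, reachable from S: {S, Q, U}.
Min-cut edges: S→P (4), S→R (2), U→X (2); capacity 4 + 2 + 2 = 8.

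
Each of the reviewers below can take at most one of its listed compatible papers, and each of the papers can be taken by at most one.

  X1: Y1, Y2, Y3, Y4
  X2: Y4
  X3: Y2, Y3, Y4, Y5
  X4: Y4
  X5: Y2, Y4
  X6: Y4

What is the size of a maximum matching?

4

Unit-capacity flow: source→left, listed edges, right→sink; max matching = max flow.
Augmenting path X1→Y1 (+1); matched 1.
Augmenting path X2→Y4 (+1); matched 2.
Augmenting path X3→Y2 (+1); matched 3.
Augmenting path X5→Y2→X3→Y3 (+1); matched 4.
No augmenting path remains; maximum matching = 4.
König certificate: {X1, X3, X5, Y4} is a vertex cover of size 4 (every listed pair touches it), so no matching can be larger.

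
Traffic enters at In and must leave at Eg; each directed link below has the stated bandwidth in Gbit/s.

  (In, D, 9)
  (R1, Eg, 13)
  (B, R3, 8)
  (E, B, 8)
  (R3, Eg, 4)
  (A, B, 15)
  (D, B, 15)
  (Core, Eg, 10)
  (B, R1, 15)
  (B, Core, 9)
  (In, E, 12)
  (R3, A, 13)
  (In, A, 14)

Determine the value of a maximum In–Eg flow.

26

Augment In→A→B→R1→Eg: bottleneck 13, flow now 13.
Augment In→A→B→R3→Eg: bottleneck 1, flow now 14.
Augment In→D→B→R3→Eg: bottleneck 3, flow now 17.
Augment In→D→B→Core→Eg: bottleneck 6, flow now 23.
Augment In→E→B→Core→Eg: bottleneck 3, flow now 26.
No augmenting path remains; maximum flow = 26.
In the residual graph, reachable from In: {In, A, D, E, B, R1, R3}.
Min-cut edges: B→Core (9), R1→Eg (13), R3→Eg (4); capacity 9 + 13 + 4 = 26.
This cut is saturated, so no flow can exceed 26.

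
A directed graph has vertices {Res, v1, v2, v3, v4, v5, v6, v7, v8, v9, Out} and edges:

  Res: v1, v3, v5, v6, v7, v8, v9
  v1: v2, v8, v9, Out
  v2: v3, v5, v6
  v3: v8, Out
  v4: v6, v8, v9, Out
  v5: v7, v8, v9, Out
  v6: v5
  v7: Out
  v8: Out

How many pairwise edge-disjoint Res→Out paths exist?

Assign every edge capacity 1; by Menger, the answer equals the max flow.
Path Res→v1→Out (+1); total 1.
Path Res→v3→Out (+1); total 2.
Path Res→v5→Out (+1); total 3.
Path Res→v7→Out (+1); total 4.
Path Res→v8→Out (+1); total 5.
No residual Res→Out path; max flow = 5.
Certifying cut of size 5: {Res→v1, Res→v3, v5→Out, v7→Out, v8→Out}.

5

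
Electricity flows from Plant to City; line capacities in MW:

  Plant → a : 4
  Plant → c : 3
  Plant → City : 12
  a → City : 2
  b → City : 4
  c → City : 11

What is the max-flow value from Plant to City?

17

Augment Plant→City: bottleneck 12, flow now 12.
Augment Plant→a→City: bottleneck 2, flow now 14.
Augment Plant→c→City: bottleneck 3, flow now 17.
No augmenting path remains; maximum flow = 17.
In the residual graph, reachable from Plant: {Plant, a}.
Min-cut edges: Plant→c (3), Plant→City (12), a→City (2); capacity 3 + 12 + 2 = 17.
This cut is saturated, so no flow can exceed 17.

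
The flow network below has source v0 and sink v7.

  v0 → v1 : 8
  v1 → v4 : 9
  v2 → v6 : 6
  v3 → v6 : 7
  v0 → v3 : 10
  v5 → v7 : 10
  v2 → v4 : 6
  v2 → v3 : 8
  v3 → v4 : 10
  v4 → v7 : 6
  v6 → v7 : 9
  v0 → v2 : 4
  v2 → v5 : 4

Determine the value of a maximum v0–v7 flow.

Augment v0→v1→v4→v7: bottleneck 6, flow now 6.
Augment v0→v2→v5→v7: bottleneck 4, flow now 10.
Augment v0→v3→v6→v7: bottleneck 7, flow now 17.
No augmenting path remains; maximum flow = 17.
In the residual graph, reachable from v0: {v0, v1, v3, v4}.
Min-cut edges: v0→v2 (4), v3→v6 (7), v4→v7 (6); capacity 4 + 7 + 6 = 17.
This cut is saturated, so no flow can exceed 17.

17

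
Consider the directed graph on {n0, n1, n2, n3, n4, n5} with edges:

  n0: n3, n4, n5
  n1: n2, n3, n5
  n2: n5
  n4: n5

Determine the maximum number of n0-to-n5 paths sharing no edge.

2

Assign every edge capacity 1; by Menger, the answer equals the max flow.
Path n0→n5 (+1); total 1.
Path n0→n4→n5 (+1); total 2.
No residual n0→n5 path; max flow = 2.
Certifying cut of size 2: {n0→n4, n0→n5}.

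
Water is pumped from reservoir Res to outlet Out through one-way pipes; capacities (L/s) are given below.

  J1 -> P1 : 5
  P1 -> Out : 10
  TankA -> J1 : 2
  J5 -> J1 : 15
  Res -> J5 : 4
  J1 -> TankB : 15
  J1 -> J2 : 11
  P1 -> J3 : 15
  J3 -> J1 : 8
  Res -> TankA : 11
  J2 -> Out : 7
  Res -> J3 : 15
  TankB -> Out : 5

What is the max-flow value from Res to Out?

14

Augment Res→TankA→J1→P1→Out: bottleneck 2, flow now 2.
Augment Res→J5→J1→P1→Out: bottleneck 3, flow now 5.
Augment Res→J5→J1→J2→Out: bottleneck 1, flow now 6.
Augment Res→J3→J1→J2→Out: bottleneck 6, flow now 12.
Augment Res→J3→J1→TankB→Out: bottleneck 2, flow now 14.
No augmenting path remains; maximum flow = 14.
In the residual graph, reachable from Res: {Res, TankA, J3}.
Min-cut edges: Res→J5 (4), TankA→J1 (2), J3→J1 (8); capacity 4 + 2 + 8 = 14.
This cut is saturated, so no flow can exceed 14.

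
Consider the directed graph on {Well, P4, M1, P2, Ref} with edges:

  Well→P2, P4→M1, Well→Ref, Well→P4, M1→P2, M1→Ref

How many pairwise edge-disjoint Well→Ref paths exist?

Assign every edge capacity 1; by Menger, the answer equals the max flow.
Path Well→Ref (+1); total 1.
Path Well→P4→M1→Ref (+1); total 2.
No residual Well→Ref path; max flow = 2.
Certifying cut of size 2: {Well→P4, Well→Ref}.

2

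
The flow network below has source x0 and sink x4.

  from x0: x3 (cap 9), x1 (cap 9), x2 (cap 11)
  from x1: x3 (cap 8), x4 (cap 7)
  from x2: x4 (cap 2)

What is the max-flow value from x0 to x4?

9

Augment x0→x1→x4: bottleneck 7, flow now 7.
Augment x0→x2→x4: bottleneck 2, flow now 9.
No augmenting path remains; maximum flow = 9.
In the residual graph, reachable from x0: {x0, x1, x2, x3}.
Min-cut edges: x1→x4 (7), x2→x4 (2); capacity 7 + 2 = 9.
This cut is saturated, so no flow can exceed 9.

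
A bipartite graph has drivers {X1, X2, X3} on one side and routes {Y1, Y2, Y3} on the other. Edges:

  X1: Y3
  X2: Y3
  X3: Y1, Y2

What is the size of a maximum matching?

2

Unit-capacity flow: source→left, listed edges, right→sink; max matching = max flow.
Augmenting path X1→Y3 (+1); matched 1.
Augmenting path X3→Y1 (+1); matched 2.
No augmenting path remains; maximum matching = 2.
König certificate: {X3, Y3} is a vertex cover of size 2 (every listed pair touches it), so no matching can be larger.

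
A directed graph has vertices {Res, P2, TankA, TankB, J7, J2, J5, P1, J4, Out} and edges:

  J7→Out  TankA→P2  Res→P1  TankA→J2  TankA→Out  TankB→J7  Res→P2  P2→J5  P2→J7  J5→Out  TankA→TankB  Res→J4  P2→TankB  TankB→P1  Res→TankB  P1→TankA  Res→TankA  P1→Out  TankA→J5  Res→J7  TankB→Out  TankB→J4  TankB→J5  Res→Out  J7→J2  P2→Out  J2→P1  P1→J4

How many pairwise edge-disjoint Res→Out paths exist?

Assign every edge capacity 1; by Menger, the answer equals the max flow.
Path Res→Out (+1); total 1.
Path Res→P2→Out (+1); total 2.
Path Res→TankA→Out (+1); total 3.
Path Res→TankB→Out (+1); total 4.
Path Res→J7→Out (+1); total 5.
Path Res→P1→Out (+1); total 6.
No residual Res→Out path; max flow = 6.
Certifying cut of size 6: {Res→J7, Res→Out, Res→P1, Res→P2, Res→TankA, Res→TankB}.

6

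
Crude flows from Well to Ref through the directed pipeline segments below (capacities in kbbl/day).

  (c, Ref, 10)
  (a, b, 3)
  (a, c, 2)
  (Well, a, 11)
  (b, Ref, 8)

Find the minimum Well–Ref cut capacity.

Augment Well→a→b→Ref: bottleneck 3, flow now 3.
Augment Well→a→c→Ref: bottleneck 2, flow now 5.
No augmenting path remains; maximum flow = 5.
By max-flow min-cut, the minimum cut capacity equals the max flow.
In the residual graph, reachable from Well: {Well, a}.
Min-cut edges: a→b (3), a→c (2); capacity 3 + 2 = 5.

5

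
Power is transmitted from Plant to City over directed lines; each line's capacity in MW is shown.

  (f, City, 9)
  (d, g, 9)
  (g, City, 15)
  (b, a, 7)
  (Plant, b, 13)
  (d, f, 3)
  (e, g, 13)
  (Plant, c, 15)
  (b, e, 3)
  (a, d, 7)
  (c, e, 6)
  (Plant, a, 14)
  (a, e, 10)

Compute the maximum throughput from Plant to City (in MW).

18

Augment Plant→a→d→f→City: bottleneck 3, flow now 3.
Augment Plant→a→d→g→City: bottleneck 4, flow now 7.
Augment Plant→a→e→g→City: bottleneck 7, flow now 14.
Augment Plant→b→e→g→City: bottleneck 3, flow now 17.
Augment Plant→c→e→g→City: bottleneck 1, flow now 18.
No augmenting path remains; maximum flow = 18.
In the residual graph, reachable from Plant: {Plant, a, b, c, d, e, g}.
Min-cut edges: d→f (3), g→City (15); capacity 3 + 15 = 18.
This cut is saturated, so no flow can exceed 18.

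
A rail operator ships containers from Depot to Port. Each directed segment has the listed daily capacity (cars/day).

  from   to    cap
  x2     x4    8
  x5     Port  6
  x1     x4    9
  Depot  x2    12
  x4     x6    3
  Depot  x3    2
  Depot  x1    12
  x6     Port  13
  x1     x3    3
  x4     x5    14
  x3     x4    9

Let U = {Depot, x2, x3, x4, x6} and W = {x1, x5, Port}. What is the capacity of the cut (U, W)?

39

Edges leaving {Depot, x2, x3, x4, x6}: Depot→x1 (12), x4→x5 (14), x6→Port (13).
Cut capacity = 12 + 14 + 13 = 39.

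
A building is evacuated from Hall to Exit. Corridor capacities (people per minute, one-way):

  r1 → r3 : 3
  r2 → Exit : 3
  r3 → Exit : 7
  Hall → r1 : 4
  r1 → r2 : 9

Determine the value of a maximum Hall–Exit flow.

4

Augment Hall→r1→r2→Exit: bottleneck 3, flow now 3.
Augment Hall→r1→r3→Exit: bottleneck 1, flow now 4.
No augmenting path remains; maximum flow = 4.
In the residual graph, reachable from Hall: {Hall}.
Min-cut edges: Hall→r1 (4); capacity 4 = 4.
This cut is saturated, so no flow can exceed 4.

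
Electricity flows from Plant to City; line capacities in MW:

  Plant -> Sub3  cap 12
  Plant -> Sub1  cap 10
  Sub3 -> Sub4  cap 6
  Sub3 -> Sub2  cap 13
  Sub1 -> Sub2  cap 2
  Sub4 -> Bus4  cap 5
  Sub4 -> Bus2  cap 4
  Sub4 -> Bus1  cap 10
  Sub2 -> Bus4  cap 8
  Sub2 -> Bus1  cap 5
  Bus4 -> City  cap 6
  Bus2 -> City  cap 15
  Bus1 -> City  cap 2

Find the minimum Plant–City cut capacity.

12

Augment Plant→Sub3→Sub4→Bus4→City: bottleneck 5, flow now 5.
Augment Plant→Sub3→Sub4→Bus2→City: bottleneck 1, flow now 6.
Augment Plant→Sub3→Sub2→Bus4→City: bottleneck 1, flow now 7.
Augment Plant→Sub3→Sub2→Bus1→City: bottleneck 2, flow now 9.
Augment Plant→Sub3→Sub2→Bus4→Sub4→Bus2→City: bottleneck 3, flow now 12. (uses reverse residual edge)
No augmenting path remains; maximum flow = 12.
By max-flow min-cut, the minimum cut capacity equals the max flow.
In the residual graph, reachable from Plant: {Plant, Sub3, Sub1, Sub4, Sub2, Bus4, Bus1}.
Min-cut edges: Sub4→Bus2 (4), Bus4→City (6), Bus1→City (2); capacity 4 + 6 + 2 = 12.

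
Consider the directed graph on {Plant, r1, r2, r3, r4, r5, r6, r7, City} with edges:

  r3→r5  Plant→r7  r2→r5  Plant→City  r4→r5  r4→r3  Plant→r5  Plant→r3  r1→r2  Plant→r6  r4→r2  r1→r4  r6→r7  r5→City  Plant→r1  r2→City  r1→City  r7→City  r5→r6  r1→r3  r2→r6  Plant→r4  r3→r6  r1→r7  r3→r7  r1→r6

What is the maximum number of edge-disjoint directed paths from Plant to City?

Assign every edge capacity 1; by Menger, the answer equals the max flow.
Path Plant→City (+1); total 1.
Path Plant→r1→City (+1); total 2.
Path Plant→r5→City (+1); total 3.
Path Plant→r7→City (+1); total 4.
Path Plant→r4→r2→City (+1); total 5.
No residual Plant→City path; max flow = 5.
Certifying cut of size 5: {Plant→City, Plant→r1, Plant→r4, r5→City, r7→City}.

5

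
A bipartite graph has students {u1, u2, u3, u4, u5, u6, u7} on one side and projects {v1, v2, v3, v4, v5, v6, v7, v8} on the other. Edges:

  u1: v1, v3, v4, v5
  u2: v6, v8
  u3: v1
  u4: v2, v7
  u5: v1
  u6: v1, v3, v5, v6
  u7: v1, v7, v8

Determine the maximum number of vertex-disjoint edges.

6

Unit-capacity flow: source→left, listed edges, right→sink; max matching = max flow.
Augmenting path u1→v1 (+1); matched 1.
Augmenting path u2→v6 (+1); matched 2.
Augmenting path u4→v2 (+1); matched 3.
Augmenting path u6→v3 (+1); matched 4.
Augmenting path u7→v7 (+1); matched 5.
Augmenting path u3→v1→u1→v4 (+1); matched 6.
No augmenting path remains; maximum matching = 6.
König certificate: {u1, u2, u4, u6, u7, v1} is a vertex cover of size 6 (every listed pair touches it), so no matching can be larger.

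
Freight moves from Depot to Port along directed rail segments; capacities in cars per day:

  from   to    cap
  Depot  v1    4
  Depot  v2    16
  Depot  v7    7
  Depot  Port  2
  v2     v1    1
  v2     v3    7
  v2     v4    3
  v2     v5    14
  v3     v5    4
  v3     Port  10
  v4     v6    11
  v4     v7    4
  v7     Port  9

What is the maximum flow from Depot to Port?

Augment Depot→Port: bottleneck 2, flow now 2.
Augment Depot→v7→Port: bottleneck 7, flow now 9.
Augment Depot→v2→v3→Port: bottleneck 7, flow now 16.
Augment Depot→v2→v4→v7→Port: bottleneck 2, flow now 18.
No augmenting path remains; maximum flow = 18.
In the residual graph, reachable from Depot: {Depot, v1, v2, v4, v5, v6, v7}.
Min-cut edges: Depot→Port (2), v2→v3 (7), v7→Port (9); capacity 2 + 7 + 9 = 18.
This cut is saturated, so no flow can exceed 18.

18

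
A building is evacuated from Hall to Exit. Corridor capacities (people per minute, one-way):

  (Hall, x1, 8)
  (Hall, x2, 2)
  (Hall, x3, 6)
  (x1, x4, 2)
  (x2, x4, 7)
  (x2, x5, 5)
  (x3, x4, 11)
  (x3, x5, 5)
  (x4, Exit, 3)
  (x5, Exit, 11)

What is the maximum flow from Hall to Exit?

Augment Hall→x1→x4→Exit: bottleneck 2, flow now 2.
Augment Hall→x2→x4→Exit: bottleneck 1, flow now 3.
Augment Hall→x2→x5→Exit: bottleneck 1, flow now 4.
Augment Hall→x3→x5→Exit: bottleneck 5, flow now 9.
Augment Hall→x3→x4→x2→x5→Exit: bottleneck 1, flow now 10. (uses reverse residual edge)
No augmenting path remains; maximum flow = 10.
In the residual graph, reachable from Hall: {Hall, x1}.
Min-cut edges: Hall→x2 (2), Hall→x3 (6), x1→x4 (2); capacity 2 + 6 + 2 = 10.
This cut is saturated, so no flow can exceed 10.

10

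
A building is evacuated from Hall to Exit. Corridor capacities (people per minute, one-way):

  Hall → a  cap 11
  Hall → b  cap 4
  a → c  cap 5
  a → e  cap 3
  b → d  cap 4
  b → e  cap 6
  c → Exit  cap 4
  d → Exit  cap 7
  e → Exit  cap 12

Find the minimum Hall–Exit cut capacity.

Augment Hall→a→c→Exit: bottleneck 4, flow now 4.
Augment Hall→a→e→Exit: bottleneck 3, flow now 7.
Augment Hall→b→d→Exit: bottleneck 4, flow now 11.
No augmenting path remains; maximum flow = 11.
By max-flow min-cut, the minimum cut capacity equals the max flow.
In the residual graph, reachable from Hall: {Hall, a, c}.
Min-cut edges: Hall→b (4), a→e (3), c→Exit (4); capacity 4 + 3 + 4 = 11.

11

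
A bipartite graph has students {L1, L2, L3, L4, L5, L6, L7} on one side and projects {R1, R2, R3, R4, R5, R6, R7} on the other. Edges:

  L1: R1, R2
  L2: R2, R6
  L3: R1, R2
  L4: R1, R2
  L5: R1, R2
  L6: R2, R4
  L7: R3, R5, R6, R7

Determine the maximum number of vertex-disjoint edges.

Unit-capacity flow: source→left, listed edges, right→sink; max matching = max flow.
Augmenting path L1→R1 (+1); matched 1.
Augmenting path L2→R2 (+1); matched 2.
Augmenting path L6→R4 (+1); matched 3.
Augmenting path L7→R3 (+1); matched 4.
Augmenting path L3→R2→L2→R6 (+1); matched 5.
No augmenting path remains; maximum matching = 5.
König certificate: {L2, L6, L7, R1, R2} is a vertex cover of size 5 (every listed pair touches it), so no matching can be larger.

5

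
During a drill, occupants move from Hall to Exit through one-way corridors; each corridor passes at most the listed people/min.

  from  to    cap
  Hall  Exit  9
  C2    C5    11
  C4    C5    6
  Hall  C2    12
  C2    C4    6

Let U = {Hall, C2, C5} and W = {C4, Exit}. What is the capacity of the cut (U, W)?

15

Edges leaving {Hall, C2, C5}: Hall→Exit (9), C2→C4 (6).
Cut capacity = 9 + 6 = 15.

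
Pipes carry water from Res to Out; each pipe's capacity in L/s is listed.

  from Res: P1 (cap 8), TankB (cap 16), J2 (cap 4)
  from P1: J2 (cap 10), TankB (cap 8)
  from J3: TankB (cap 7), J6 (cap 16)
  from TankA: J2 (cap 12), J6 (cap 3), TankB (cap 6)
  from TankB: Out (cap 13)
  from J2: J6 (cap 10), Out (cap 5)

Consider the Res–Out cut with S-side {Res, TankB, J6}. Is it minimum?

Given cut capacity: 8 + 4 + 13 = 25.
Augment Res→TankB→Out: bottleneck 13, flow now 13.
Augment Res→J2→Out: bottleneck 4, flow now 17.
Augment Res→P1→J2→Out: bottleneck 1, flow now 18.
No augmenting path remains; maximum flow = 18.
In the residual graph, reachable from Res: {Res, P1, TankB, J2, J6}.
Min-cut edges: TankB→Out (13), J2→Out (5); capacity 13 + 5 = 18.
Cut capacity 25 exceeds the max flow 18, so it is not minimum.

No — its capacity is 25, but the minimum cut has capacity 18.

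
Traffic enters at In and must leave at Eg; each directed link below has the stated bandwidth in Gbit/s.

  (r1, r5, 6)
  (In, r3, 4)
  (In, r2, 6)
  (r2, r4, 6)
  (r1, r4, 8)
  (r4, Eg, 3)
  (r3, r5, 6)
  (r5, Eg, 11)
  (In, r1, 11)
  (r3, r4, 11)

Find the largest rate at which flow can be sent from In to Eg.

13

Augment In→r1→r4→Eg: bottleneck 3, flow now 3.
Augment In→r1→r5→Eg: bottleneck 6, flow now 9.
Augment In→r3→r5→Eg: bottleneck 4, flow now 13.
No augmenting path remains; maximum flow = 13.
In the residual graph, reachable from In: {In, r1, r2, r4}.
Min-cut edges: In→r3 (4), r1→r5 (6), r4→Eg (3); capacity 4 + 6 + 3 = 13.
This cut is saturated, so no flow can exceed 13.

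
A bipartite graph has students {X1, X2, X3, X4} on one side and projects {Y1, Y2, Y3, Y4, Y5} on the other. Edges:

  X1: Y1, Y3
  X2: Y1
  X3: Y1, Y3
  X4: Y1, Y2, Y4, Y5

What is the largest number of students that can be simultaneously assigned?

Unit-capacity flow: source→left, listed edges, right→sink; max matching = max flow.
Augmenting path X1→Y1 (+1); matched 1.
Augmenting path X3→Y3 (+1); matched 2.
Augmenting path X4→Y2 (+1); matched 3.
No augmenting path remains; maximum matching = 3.
König certificate: {X4, Y1, Y3} is a vertex cover of size 3 (every listed pair touches it), so no matching can be larger.

3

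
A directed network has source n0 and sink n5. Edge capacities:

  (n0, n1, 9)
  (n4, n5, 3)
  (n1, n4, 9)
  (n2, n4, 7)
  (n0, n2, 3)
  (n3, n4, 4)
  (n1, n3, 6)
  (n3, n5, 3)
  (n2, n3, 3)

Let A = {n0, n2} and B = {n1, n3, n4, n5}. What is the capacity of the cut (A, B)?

Edges leaving {n0, n2}: n0→n1 (9), n2→n3 (3), n2→n4 (7).
Cut capacity = 9 + 3 + 7 = 19.

19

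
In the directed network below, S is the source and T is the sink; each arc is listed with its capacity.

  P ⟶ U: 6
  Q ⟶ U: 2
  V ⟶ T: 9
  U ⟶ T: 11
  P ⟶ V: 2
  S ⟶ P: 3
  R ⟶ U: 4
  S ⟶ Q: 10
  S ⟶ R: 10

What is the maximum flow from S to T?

Augment S→P→U→T: bottleneck 3, flow now 3.
Augment S→Q→U→T: bottleneck 2, flow now 5.
Augment S→R→U→T: bottleneck 4, flow now 9.
No augmenting path remains; maximum flow = 9.
In the residual graph, reachable from S: {S, Q, R}.
Min-cut edges: S→P (3), Q→U (2), R→U (4); capacity 3 + 2 + 4 = 9.
This cut is saturated, so no flow can exceed 9.

9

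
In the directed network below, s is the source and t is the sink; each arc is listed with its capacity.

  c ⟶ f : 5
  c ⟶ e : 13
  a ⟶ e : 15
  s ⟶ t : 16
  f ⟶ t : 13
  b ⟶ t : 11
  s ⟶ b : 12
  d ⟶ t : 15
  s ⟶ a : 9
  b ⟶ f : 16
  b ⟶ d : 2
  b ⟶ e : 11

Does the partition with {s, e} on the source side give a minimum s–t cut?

Given cut capacity: 9 + 12 + 16 = 37.
Augment s→t: bottleneck 16, flow now 16.
Augment s→b→t: bottleneck 11, flow now 27.
Augment s→b→d→t: bottleneck 1, flow now 28.
No augmenting path remains; maximum flow = 28.
In the residual graph, reachable from s: {s, a, e}.
Min-cut edges: s→b (12), s→t (16); capacity 12 + 16 = 28.
Cut capacity 37 exceeds the max flow 28, so it is not minimum.

No — its capacity is 37, but the minimum cut has capacity 28.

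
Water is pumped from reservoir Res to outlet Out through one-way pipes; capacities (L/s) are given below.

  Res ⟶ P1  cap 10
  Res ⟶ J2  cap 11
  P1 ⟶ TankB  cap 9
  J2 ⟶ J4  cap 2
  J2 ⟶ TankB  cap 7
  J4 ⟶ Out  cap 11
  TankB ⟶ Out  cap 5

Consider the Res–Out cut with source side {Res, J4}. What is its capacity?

32

Edges leaving {Res, J4}: Res→P1 (10), Res→J2 (11), J4→Out (11).
Cut capacity = 10 + 11 + 11 = 32.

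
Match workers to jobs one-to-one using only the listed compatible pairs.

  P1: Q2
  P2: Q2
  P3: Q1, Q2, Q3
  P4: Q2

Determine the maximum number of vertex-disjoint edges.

2

Unit-capacity flow: source→left, listed edges, right→sink; max matching = max flow.
Augmenting path P1→Q2 (+1); matched 1.
Augmenting path P3→Q1 (+1); matched 2.
No augmenting path remains; maximum matching = 2.
König certificate: {P3, Q2} is a vertex cover of size 2 (every listed pair touches it), so no matching can be larger.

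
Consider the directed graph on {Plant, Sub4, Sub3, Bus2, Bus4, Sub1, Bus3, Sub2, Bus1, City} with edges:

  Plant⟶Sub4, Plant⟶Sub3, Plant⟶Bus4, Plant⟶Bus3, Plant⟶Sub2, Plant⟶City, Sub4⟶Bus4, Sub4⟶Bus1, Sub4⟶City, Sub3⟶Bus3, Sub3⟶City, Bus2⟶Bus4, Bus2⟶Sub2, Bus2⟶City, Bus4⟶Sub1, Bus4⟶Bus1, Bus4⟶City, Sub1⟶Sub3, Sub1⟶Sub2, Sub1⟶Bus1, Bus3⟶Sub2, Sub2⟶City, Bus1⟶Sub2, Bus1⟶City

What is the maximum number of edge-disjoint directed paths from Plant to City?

Assign every edge capacity 1; by Menger, the answer equals the max flow.
Path Plant→City (+1); total 1.
Path Plant→Sub4→City (+1); total 2.
Path Plant→Sub3→City (+1); total 3.
Path Plant→Bus4→City (+1); total 4.
Path Plant→Sub2→City (+1); total 5.
No residual Plant→City path; max flow = 5.
Certifying cut of size 5: {Plant→Bus4, Plant→City, Plant→Sub3, Plant→Sub4, Sub2→City}.

5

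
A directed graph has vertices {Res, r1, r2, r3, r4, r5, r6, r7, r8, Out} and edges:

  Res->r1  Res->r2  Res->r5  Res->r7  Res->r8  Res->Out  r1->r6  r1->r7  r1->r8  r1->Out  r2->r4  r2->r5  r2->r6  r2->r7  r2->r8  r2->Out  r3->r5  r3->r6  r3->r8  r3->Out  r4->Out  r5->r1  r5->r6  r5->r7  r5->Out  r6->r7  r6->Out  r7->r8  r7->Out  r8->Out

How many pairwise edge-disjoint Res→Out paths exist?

6

Assign every edge capacity 1; by Menger, the answer equals the max flow.
Path Res→Out (+1); total 1.
Path Res→r1→Out (+1); total 2.
Path Res→r2→Out (+1); total 3.
Path Res→r5→Out (+1); total 4.
Path Res→r7→Out (+1); total 5.
Path Res→r8→Out (+1); total 6.
No residual Res→Out path; max flow = 6.
Certifying cut of size 6: {Res→Out, Res→r1, Res→r2, Res→r5, Res→r7, Res→r8}.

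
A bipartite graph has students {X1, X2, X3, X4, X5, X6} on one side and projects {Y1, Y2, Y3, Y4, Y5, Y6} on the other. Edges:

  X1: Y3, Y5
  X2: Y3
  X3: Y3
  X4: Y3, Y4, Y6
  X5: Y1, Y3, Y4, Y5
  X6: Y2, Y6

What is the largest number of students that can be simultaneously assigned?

5

Unit-capacity flow: source→left, listed edges, right→sink; max matching = max flow.
Augmenting path X1→Y3 (+1); matched 1.
Augmenting path X4→Y4 (+1); matched 2.
Augmenting path X5→Y1 (+1); matched 3.
Augmenting path X6→Y2 (+1); matched 4.
Augmenting path X2→Y3→X1→Y5 (+1); matched 5.
No augmenting path remains; maximum matching = 5.
König certificate: {X1, X4, X5, X6, Y3} is a vertex cover of size 5 (every listed pair touches it), so no matching can be larger.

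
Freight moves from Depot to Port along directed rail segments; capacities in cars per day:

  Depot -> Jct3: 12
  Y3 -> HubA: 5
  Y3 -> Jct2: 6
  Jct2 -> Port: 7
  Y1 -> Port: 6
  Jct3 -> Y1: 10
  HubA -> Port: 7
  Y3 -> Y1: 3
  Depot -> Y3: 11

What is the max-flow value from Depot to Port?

Augment Depot→Y3→Jct2→Port: bottleneck 6, flow now 6.
Augment Depot→Y3→Y1→Port: bottleneck 3, flow now 9.
Augment Depot→Y3→HubA→Port: bottleneck 2, flow now 11.
Augment Depot→Jct3→Y1→Port: bottleneck 3, flow now 14.
Augment Depot→Jct3→Y1→Y3→HubA→Port: bottleneck 3, flow now 17. (uses reverse residual edge)
No augmenting path remains; maximum flow = 17.
In the residual graph, reachable from Depot: {Depot, Jct3, Y1}.
Min-cut edges: Depot→Y3 (11), Y1→Port (6); capacity 11 + 6 = 17.
This cut is saturated, so no flow can exceed 17.

17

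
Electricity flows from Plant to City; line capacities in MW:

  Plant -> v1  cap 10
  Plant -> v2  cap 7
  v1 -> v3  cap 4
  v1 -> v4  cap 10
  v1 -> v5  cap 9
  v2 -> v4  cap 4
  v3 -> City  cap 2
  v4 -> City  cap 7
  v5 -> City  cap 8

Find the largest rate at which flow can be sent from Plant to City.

Augment Plant→v1→v3→City: bottleneck 2, flow now 2.
Augment Plant→v1→v4→City: bottleneck 7, flow now 9.
Augment Plant→v1→v5→City: bottleneck 1, flow now 10.
Augment Plant→v2→v4→v1→v5→City: bottleneck 4, flow now 14. (uses reverse residual edge)
No augmenting path remains; maximum flow = 14.
In the residual graph, reachable from Plant: {Plant, v2}.
Min-cut edges: Plant→v1 (10), v2→v4 (4); capacity 10 + 4 = 14.
This cut is saturated, so no flow can exceed 14.

14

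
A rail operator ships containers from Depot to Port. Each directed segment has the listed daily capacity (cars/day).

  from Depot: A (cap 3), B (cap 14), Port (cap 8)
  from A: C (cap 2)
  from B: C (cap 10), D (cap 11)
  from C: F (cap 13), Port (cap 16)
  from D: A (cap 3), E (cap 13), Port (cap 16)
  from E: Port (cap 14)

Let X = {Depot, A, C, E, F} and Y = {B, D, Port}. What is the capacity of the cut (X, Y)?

Edges leaving {Depot, A, C, E, F}: Depot→B (14), Depot→Port (8), C→Port (16), E→Port (14).
Cut capacity = 14 + 8 + 16 + 14 = 52.

52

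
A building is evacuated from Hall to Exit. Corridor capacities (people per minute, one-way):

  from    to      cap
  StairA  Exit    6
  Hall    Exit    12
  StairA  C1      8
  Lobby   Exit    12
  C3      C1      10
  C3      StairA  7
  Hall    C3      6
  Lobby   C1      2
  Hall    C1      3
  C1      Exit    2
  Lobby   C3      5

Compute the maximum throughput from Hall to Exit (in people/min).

Augment Hall→Exit: bottleneck 12, flow now 12.
Augment Hall→C1→Exit: bottleneck 2, flow now 14.
Augment Hall→C3→StairA→Exit: bottleneck 6, flow now 20.
No augmenting path remains; maximum flow = 20.
In the residual graph, reachable from Hall: {Hall, C1}.
Min-cut edges: Hall→C3 (6), Hall→Exit (12), C1→Exit (2); capacity 6 + 12 + 2 = 20.
This cut is saturated, so no flow can exceed 20.

20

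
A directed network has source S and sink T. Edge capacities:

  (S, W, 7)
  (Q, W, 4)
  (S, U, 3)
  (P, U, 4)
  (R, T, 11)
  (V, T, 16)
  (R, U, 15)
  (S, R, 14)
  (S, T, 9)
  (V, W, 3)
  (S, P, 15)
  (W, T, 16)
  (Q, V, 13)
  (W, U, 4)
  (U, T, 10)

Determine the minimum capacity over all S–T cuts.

37

Augment S→T: bottleneck 9, flow now 9.
Augment S→R→T: bottleneck 11, flow now 20.
Augment S→U→T: bottleneck 3, flow now 23.
Augment S→W→T: bottleneck 7, flow now 30.
Augment S→P→U→T: bottleneck 4, flow now 34.
Augment S→R→U→T: bottleneck 3, flow now 37.
No augmenting path remains; maximum flow = 37.
By max-flow min-cut, the minimum cut capacity equals the max flow.
In the residual graph, reachable from S: {S, P}.
Min-cut edges: S→R (14), S→U (3), S→W (7), S→T (9), P→U (4); capacity 14 + 3 + 7 + 9 + 4 = 37.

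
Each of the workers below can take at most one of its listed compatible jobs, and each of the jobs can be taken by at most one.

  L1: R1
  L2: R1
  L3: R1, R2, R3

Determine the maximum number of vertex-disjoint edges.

Unit-capacity flow: source→left, listed edges, right→sink; max matching = max flow.
Augmenting path L1→R1 (+1); matched 1.
Augmenting path L3→R2 (+1); matched 2.
No augmenting path remains; maximum matching = 2.
König certificate: {L3, R1} is a vertex cover of size 2 (every listed pair touches it), so no matching can be larger.

2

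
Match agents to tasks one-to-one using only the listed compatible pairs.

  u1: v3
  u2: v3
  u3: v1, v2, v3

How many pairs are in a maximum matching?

Unit-capacity flow: source→left, listed edges, right→sink; max matching = max flow.
Augmenting path u1→v3 (+1); matched 1.
Augmenting path u3→v1 (+1); matched 2.
No augmenting path remains; maximum matching = 2.
König certificate: {u3, v3} is a vertex cover of size 2 (every listed pair touches it), so no matching can be larger.

2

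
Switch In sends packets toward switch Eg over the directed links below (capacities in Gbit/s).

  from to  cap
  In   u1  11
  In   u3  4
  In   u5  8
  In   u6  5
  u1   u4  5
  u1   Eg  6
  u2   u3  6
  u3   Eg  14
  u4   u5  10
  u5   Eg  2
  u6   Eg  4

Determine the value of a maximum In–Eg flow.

Augment In→u1→Eg: bottleneck 6, flow now 6.
Augment In→u3→Eg: bottleneck 4, flow now 10.
Augment In→u5→Eg: bottleneck 2, flow now 12.
Augment In→u6→Eg: bottleneck 4, flow now 16.
No augmenting path remains; maximum flow = 16.
In the residual graph, reachable from In: {In, u1, u4, u5, u6}.
Min-cut edges: In→u3 (4), u1→Eg (6), u5→Eg (2), u6→Eg (4); capacity 4 + 6 + 2 + 4 = 16.
This cut is saturated, so no flow can exceed 16.

16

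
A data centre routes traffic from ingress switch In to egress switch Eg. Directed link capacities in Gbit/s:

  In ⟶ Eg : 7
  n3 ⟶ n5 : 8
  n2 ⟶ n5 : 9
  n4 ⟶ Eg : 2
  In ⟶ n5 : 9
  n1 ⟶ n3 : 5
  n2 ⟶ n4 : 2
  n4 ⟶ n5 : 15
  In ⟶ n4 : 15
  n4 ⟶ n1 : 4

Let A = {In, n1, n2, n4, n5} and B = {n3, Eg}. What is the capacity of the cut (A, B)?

14

Edges leaving {In, n1, n2, n4, n5}: In→Eg (7), n1→n3 (5), n4→Eg (2).
Cut capacity = 7 + 5 + 2 = 14.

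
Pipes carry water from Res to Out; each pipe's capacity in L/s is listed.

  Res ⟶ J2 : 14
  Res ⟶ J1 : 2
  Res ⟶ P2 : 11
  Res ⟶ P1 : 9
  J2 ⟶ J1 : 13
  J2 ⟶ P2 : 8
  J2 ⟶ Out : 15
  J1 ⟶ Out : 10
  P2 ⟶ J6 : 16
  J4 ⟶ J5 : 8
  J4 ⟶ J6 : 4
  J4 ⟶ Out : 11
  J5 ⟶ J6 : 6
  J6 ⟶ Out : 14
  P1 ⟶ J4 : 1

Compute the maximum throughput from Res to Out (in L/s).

28

Augment Res→J2→Out: bottleneck 14, flow now 14.
Augment Res→J1→Out: bottleneck 2, flow now 16.
Augment Res→P2→J6→Out: bottleneck 11, flow now 27.
Augment Res→P1→J4→Out: bottleneck 1, flow now 28.
No augmenting path remains; maximum flow = 28.
In the residual graph, reachable from Res: {Res, P1}.
Min-cut edges: Res→J2 (14), Res→J1 (2), Res→P2 (11), P1→J4 (1); capacity 14 + 2 + 11 + 1 = 28.
This cut is saturated, so no flow can exceed 28.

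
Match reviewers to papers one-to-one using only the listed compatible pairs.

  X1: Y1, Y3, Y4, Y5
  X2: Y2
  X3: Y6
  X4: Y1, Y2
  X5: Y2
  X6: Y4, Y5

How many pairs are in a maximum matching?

5

Unit-capacity flow: source→left, listed edges, right→sink; max matching = max flow.
Augmenting path X1→Y1 (+1); matched 1.
Augmenting path X2→Y2 (+1); matched 2.
Augmenting path X3→Y6 (+1); matched 3.
Augmenting path X6→Y4 (+1); matched 4.
Augmenting path X4→Y1→X1→Y3 (+1); matched 5.
No augmenting path remains; maximum matching = 5.
König certificate: {X1, X3, X4, X6, Y2} is a vertex cover of size 5 (every listed pair touches it), so no matching can be larger.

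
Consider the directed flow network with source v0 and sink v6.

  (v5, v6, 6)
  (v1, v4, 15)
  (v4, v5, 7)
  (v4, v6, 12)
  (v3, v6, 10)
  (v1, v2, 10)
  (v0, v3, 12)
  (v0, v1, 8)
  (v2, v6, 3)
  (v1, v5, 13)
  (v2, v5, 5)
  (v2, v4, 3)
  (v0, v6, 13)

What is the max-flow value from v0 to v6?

Augment v0→v6: bottleneck 13, flow now 13.
Augment v0→v3→v6: bottleneck 10, flow now 23.
Augment v0→v1→v2→v6: bottleneck 3, flow now 26.
Augment v0→v1→v4→v6: bottleneck 5, flow now 31.
No augmenting path remains; maximum flow = 31.
In the residual graph, reachable from v0: {v0, v3}.
Min-cut edges: v0→v1 (8), v0→v6 (13), v3→v6 (10); capacity 8 + 13 + 10 = 31.
This cut is saturated, so no flow can exceed 31.

31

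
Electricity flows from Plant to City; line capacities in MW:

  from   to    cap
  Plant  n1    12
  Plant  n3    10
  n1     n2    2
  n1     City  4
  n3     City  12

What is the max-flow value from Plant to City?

14

Augment Plant→n1→City: bottleneck 4, flow now 4.
Augment Plant→n3→City: bottleneck 10, flow now 14.
No augmenting path remains; maximum flow = 14.
In the residual graph, reachable from Plant: {Plant, n1, n2}.
Min-cut edges: Plant→n3 (10), n1→City (4); capacity 10 + 4 = 14.
This cut is saturated, so no flow can exceed 14.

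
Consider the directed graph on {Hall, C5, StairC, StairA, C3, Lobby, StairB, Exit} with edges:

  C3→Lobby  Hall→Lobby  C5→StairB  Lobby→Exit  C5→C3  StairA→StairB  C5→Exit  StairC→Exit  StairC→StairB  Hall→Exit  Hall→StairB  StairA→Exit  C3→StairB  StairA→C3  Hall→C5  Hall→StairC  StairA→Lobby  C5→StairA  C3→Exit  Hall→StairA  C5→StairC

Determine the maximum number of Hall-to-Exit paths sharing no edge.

5

Assign every edge capacity 1; by Menger, the answer equals the max flow.
Path Hall→Exit (+1); total 1.
Path Hall→C5→Exit (+1); total 2.
Path Hall→StairC→Exit (+1); total 3.
Path Hall→StairA→Exit (+1); total 4.
Path Hall→Lobby→Exit (+1); total 5.
No residual Hall→Exit path; max flow = 5.
Certifying cut of size 5: {Hall→C5, Hall→Exit, Hall→Lobby, Hall→StairA, Hall→StairC}.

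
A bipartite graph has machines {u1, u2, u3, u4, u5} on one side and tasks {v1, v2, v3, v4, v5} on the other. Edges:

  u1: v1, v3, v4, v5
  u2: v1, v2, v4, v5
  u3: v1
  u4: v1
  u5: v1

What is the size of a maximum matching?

3

Unit-capacity flow: source→left, listed edges, right→sink; max matching = max flow.
Augmenting path u1→v1 (+1); matched 1.
Augmenting path u2→v2 (+1); matched 2.
Augmenting path u3→v1→u1→v3 (+1); matched 3.
No augmenting path remains; maximum matching = 3.
König certificate: {u1, u2, v1} is a vertex cover of size 3 (every listed pair touches it), so no matching can be larger.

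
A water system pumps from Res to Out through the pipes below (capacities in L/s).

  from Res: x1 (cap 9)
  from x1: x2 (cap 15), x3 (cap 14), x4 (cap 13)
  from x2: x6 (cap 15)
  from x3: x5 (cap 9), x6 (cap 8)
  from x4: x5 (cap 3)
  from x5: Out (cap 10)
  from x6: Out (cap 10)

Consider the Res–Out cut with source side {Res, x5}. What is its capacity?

Edges leaving {Res, x5}: Res→x1 (9), x5→Out (10).
Cut capacity = 9 + 10 = 19.

19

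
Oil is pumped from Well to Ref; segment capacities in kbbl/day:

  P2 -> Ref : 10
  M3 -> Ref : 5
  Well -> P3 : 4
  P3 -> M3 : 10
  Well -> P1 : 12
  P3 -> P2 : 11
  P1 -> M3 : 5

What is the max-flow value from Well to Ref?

9

Augment Well→P3→M3→Ref: bottleneck 4, flow now 4.
Augment Well→P1→M3→Ref: bottleneck 1, flow now 5.
Augment Well→P1→M3→P3→P2→Ref: bottleneck 4, flow now 9. (uses reverse residual edge)
No augmenting path remains; maximum flow = 9.
In the residual graph, reachable from Well: {Well, P1}.
Min-cut edges: Well→P3 (4), P1→M3 (5); capacity 4 + 5 = 9.
This cut is saturated, so no flow can exceed 9.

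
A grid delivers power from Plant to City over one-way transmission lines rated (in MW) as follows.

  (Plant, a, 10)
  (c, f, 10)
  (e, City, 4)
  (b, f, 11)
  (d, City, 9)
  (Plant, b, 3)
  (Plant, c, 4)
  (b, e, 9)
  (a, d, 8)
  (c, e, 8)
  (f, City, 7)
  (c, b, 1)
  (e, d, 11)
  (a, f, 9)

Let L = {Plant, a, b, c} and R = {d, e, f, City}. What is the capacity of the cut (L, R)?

55

Edges leaving {Plant, a, b, c}: a→d (8), a→f (9), b→e (9), b→f (11), c→e (8), c→f (10).
Cut capacity = 8 + 9 + 9 + 11 + 8 + 10 = 55.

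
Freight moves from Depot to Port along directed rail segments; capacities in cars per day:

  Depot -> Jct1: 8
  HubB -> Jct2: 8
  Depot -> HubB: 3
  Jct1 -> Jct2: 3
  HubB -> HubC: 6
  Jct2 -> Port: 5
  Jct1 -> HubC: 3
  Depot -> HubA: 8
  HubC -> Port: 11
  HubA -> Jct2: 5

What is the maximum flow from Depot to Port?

Augment Depot→HubB→HubC→Port: bottleneck 3, flow now 3.
Augment Depot→Jct1→HubC→Port: bottleneck 3, flow now 6.
Augment Depot→Jct1→Jct2→Port: bottleneck 3, flow now 9.
Augment Depot→HubA→Jct2→Port: bottleneck 2, flow now 11.
No augmenting path remains; maximum flow = 11.
In the residual graph, reachable from Depot: {Depot, Jct1, HubA, Jct2}.
Min-cut edges: Depot→HubB (3), Jct1→HubC (3), Jct2→Port (5); capacity 3 + 3 + 5 = 11.
This cut is saturated, so no flow can exceed 11.

11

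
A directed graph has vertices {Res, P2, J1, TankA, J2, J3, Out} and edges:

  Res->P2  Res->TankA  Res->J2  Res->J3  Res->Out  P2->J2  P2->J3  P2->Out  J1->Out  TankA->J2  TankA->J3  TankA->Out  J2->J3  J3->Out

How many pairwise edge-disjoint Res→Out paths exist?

4

Assign every edge capacity 1; by Menger, the answer equals the max flow.
Path Res→Out (+1); total 1.
Path Res→P2→Out (+1); total 2.
Path Res→TankA→Out (+1); total 3.
Path Res→J3→Out (+1); total 4.
No residual Res→Out path; max flow = 4.
Certifying cut of size 4: {J3→Out, Res→Out, Res→P2, Res→TankA}.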